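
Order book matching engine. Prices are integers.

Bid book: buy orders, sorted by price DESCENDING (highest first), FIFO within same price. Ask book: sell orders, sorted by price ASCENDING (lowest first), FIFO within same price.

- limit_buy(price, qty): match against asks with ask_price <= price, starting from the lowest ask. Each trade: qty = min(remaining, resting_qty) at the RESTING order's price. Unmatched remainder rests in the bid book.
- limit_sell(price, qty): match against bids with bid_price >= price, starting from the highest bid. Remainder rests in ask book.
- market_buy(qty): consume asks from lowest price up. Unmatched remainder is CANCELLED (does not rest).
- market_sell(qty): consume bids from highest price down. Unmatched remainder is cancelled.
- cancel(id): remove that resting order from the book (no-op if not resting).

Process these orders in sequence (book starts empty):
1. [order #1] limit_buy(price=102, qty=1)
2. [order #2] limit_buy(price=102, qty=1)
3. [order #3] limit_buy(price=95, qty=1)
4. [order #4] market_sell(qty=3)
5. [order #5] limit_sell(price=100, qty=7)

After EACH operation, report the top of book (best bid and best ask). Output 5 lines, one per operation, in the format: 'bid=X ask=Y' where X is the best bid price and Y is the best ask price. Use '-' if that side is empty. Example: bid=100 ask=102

Answer: bid=102 ask=-
bid=102 ask=-
bid=102 ask=-
bid=- ask=-
bid=- ask=100

Derivation:
After op 1 [order #1] limit_buy(price=102, qty=1): fills=none; bids=[#1:1@102] asks=[-]
After op 2 [order #2] limit_buy(price=102, qty=1): fills=none; bids=[#1:1@102 #2:1@102] asks=[-]
After op 3 [order #3] limit_buy(price=95, qty=1): fills=none; bids=[#1:1@102 #2:1@102 #3:1@95] asks=[-]
After op 4 [order #4] market_sell(qty=3): fills=#1x#4:1@102 #2x#4:1@102 #3x#4:1@95; bids=[-] asks=[-]
After op 5 [order #5] limit_sell(price=100, qty=7): fills=none; bids=[-] asks=[#5:7@100]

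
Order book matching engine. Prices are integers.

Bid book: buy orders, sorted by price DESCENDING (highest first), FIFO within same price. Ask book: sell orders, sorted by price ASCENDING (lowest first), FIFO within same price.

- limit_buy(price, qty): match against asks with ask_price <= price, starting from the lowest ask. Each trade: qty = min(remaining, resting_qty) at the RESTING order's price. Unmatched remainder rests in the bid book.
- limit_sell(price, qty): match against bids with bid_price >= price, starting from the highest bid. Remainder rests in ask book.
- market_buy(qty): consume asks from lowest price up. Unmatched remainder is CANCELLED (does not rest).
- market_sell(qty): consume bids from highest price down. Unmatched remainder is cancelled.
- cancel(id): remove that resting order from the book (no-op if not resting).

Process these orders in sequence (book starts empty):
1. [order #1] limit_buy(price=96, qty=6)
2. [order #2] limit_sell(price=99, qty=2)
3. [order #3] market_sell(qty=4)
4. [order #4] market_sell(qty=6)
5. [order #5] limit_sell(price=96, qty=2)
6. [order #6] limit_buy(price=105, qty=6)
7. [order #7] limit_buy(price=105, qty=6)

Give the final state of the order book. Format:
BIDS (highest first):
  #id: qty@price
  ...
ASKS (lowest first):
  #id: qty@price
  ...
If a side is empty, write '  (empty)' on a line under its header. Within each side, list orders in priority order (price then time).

After op 1 [order #1] limit_buy(price=96, qty=6): fills=none; bids=[#1:6@96] asks=[-]
After op 2 [order #2] limit_sell(price=99, qty=2): fills=none; bids=[#1:6@96] asks=[#2:2@99]
After op 3 [order #3] market_sell(qty=4): fills=#1x#3:4@96; bids=[#1:2@96] asks=[#2:2@99]
After op 4 [order #4] market_sell(qty=6): fills=#1x#4:2@96; bids=[-] asks=[#2:2@99]
After op 5 [order #5] limit_sell(price=96, qty=2): fills=none; bids=[-] asks=[#5:2@96 #2:2@99]
After op 6 [order #6] limit_buy(price=105, qty=6): fills=#6x#5:2@96 #6x#2:2@99; bids=[#6:2@105] asks=[-]
After op 7 [order #7] limit_buy(price=105, qty=6): fills=none; bids=[#6:2@105 #7:6@105] asks=[-]

Answer: BIDS (highest first):
  #6: 2@105
  #7: 6@105
ASKS (lowest first):
  (empty)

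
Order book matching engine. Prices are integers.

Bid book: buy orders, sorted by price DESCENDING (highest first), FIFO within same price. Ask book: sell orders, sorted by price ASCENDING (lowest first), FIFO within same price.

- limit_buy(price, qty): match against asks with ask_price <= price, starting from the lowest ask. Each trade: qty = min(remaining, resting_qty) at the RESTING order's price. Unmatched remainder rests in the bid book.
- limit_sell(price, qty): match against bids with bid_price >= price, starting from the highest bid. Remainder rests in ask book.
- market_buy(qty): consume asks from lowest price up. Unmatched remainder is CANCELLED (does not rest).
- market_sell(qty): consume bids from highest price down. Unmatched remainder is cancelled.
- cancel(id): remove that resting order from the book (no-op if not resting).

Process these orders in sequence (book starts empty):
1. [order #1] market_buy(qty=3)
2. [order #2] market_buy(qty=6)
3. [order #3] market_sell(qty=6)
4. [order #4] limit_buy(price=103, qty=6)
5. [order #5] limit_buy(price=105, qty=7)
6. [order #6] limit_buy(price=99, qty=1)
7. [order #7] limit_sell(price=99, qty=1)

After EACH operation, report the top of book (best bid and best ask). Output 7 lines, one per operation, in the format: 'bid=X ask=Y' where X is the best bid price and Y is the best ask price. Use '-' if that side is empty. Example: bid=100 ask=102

After op 1 [order #1] market_buy(qty=3): fills=none; bids=[-] asks=[-]
After op 2 [order #2] market_buy(qty=6): fills=none; bids=[-] asks=[-]
After op 3 [order #3] market_sell(qty=6): fills=none; bids=[-] asks=[-]
After op 4 [order #4] limit_buy(price=103, qty=6): fills=none; bids=[#4:6@103] asks=[-]
After op 5 [order #5] limit_buy(price=105, qty=7): fills=none; bids=[#5:7@105 #4:6@103] asks=[-]
After op 6 [order #6] limit_buy(price=99, qty=1): fills=none; bids=[#5:7@105 #4:6@103 #6:1@99] asks=[-]
After op 7 [order #7] limit_sell(price=99, qty=1): fills=#5x#7:1@105; bids=[#5:6@105 #4:6@103 #6:1@99] asks=[-]

Answer: bid=- ask=-
bid=- ask=-
bid=- ask=-
bid=103 ask=-
bid=105 ask=-
bid=105 ask=-
bid=105 ask=-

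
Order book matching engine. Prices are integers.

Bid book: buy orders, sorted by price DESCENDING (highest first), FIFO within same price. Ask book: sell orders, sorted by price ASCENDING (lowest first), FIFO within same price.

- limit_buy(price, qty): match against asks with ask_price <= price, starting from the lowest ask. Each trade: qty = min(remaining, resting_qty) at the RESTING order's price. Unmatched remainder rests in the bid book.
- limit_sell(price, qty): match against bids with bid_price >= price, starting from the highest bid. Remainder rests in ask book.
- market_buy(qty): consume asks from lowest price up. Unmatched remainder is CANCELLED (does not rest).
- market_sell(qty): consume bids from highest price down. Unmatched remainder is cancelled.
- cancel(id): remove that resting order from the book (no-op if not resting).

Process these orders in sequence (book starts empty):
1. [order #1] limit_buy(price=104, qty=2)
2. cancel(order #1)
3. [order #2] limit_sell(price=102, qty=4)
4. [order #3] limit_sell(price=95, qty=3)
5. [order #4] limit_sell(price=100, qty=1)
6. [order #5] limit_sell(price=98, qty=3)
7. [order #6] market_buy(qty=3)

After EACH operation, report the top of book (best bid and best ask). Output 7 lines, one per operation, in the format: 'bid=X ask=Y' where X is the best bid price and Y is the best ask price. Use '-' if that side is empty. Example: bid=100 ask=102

Answer: bid=104 ask=-
bid=- ask=-
bid=- ask=102
bid=- ask=95
bid=- ask=95
bid=- ask=95
bid=- ask=98

Derivation:
After op 1 [order #1] limit_buy(price=104, qty=2): fills=none; bids=[#1:2@104] asks=[-]
After op 2 cancel(order #1): fills=none; bids=[-] asks=[-]
After op 3 [order #2] limit_sell(price=102, qty=4): fills=none; bids=[-] asks=[#2:4@102]
After op 4 [order #3] limit_sell(price=95, qty=3): fills=none; bids=[-] asks=[#3:3@95 #2:4@102]
After op 5 [order #4] limit_sell(price=100, qty=1): fills=none; bids=[-] asks=[#3:3@95 #4:1@100 #2:4@102]
After op 6 [order #5] limit_sell(price=98, qty=3): fills=none; bids=[-] asks=[#3:3@95 #5:3@98 #4:1@100 #2:4@102]
After op 7 [order #6] market_buy(qty=3): fills=#6x#3:3@95; bids=[-] asks=[#5:3@98 #4:1@100 #2:4@102]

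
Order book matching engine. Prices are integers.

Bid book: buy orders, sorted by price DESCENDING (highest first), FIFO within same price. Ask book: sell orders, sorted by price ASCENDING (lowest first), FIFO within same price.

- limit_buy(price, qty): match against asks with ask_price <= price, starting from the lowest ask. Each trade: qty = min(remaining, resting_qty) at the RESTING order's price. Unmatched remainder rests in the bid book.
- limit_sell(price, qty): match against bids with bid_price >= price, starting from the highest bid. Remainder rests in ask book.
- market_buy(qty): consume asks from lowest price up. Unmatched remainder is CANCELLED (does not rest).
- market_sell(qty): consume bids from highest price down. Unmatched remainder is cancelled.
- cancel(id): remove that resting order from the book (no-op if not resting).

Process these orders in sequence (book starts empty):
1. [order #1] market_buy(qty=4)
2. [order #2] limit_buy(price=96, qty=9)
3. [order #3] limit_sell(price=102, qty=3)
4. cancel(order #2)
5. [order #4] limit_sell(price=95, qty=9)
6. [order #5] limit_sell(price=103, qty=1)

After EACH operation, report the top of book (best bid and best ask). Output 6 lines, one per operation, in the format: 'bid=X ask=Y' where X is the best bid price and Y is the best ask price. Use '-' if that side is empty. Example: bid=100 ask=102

After op 1 [order #1] market_buy(qty=4): fills=none; bids=[-] asks=[-]
After op 2 [order #2] limit_buy(price=96, qty=9): fills=none; bids=[#2:9@96] asks=[-]
After op 3 [order #3] limit_sell(price=102, qty=3): fills=none; bids=[#2:9@96] asks=[#3:3@102]
After op 4 cancel(order #2): fills=none; bids=[-] asks=[#3:3@102]
After op 5 [order #4] limit_sell(price=95, qty=9): fills=none; bids=[-] asks=[#4:9@95 #3:3@102]
After op 6 [order #5] limit_sell(price=103, qty=1): fills=none; bids=[-] asks=[#4:9@95 #3:3@102 #5:1@103]

Answer: bid=- ask=-
bid=96 ask=-
bid=96 ask=102
bid=- ask=102
bid=- ask=95
bid=- ask=95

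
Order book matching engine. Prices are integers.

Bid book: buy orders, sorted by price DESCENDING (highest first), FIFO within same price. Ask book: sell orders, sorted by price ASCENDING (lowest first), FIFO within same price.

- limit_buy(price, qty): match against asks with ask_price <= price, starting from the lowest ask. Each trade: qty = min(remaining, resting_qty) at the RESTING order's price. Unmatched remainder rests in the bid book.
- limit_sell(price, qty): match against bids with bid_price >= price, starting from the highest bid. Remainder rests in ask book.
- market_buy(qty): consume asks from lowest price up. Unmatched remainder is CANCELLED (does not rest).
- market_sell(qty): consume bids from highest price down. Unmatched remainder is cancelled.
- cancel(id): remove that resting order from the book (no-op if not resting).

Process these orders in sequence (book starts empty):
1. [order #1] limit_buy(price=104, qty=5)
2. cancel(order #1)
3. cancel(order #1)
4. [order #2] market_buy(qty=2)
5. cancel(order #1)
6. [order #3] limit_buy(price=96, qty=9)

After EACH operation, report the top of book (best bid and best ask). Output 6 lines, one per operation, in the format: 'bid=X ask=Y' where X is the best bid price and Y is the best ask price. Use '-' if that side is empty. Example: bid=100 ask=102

Answer: bid=104 ask=-
bid=- ask=-
bid=- ask=-
bid=- ask=-
bid=- ask=-
bid=96 ask=-

Derivation:
After op 1 [order #1] limit_buy(price=104, qty=5): fills=none; bids=[#1:5@104] asks=[-]
After op 2 cancel(order #1): fills=none; bids=[-] asks=[-]
After op 3 cancel(order #1): fills=none; bids=[-] asks=[-]
After op 4 [order #2] market_buy(qty=2): fills=none; bids=[-] asks=[-]
After op 5 cancel(order #1): fills=none; bids=[-] asks=[-]
After op 6 [order #3] limit_buy(price=96, qty=9): fills=none; bids=[#3:9@96] asks=[-]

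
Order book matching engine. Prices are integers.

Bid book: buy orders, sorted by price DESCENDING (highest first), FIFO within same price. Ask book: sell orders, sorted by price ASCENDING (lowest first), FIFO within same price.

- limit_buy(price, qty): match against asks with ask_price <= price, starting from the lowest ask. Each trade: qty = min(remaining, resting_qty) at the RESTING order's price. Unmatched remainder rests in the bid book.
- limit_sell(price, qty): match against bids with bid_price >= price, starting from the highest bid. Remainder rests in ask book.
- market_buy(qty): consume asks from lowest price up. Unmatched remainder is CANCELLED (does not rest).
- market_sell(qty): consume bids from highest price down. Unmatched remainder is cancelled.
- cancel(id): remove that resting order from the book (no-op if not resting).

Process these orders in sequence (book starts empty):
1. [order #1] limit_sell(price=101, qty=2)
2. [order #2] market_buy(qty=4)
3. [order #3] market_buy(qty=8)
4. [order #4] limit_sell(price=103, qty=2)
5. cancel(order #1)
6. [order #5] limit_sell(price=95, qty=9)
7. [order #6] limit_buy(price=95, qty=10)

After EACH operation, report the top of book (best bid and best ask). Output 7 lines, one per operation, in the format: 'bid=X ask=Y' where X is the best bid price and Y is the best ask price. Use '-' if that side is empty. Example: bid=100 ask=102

Answer: bid=- ask=101
bid=- ask=-
bid=- ask=-
bid=- ask=103
bid=- ask=103
bid=- ask=95
bid=95 ask=103

Derivation:
After op 1 [order #1] limit_sell(price=101, qty=2): fills=none; bids=[-] asks=[#1:2@101]
After op 2 [order #2] market_buy(qty=4): fills=#2x#1:2@101; bids=[-] asks=[-]
After op 3 [order #3] market_buy(qty=8): fills=none; bids=[-] asks=[-]
After op 4 [order #4] limit_sell(price=103, qty=2): fills=none; bids=[-] asks=[#4:2@103]
After op 5 cancel(order #1): fills=none; bids=[-] asks=[#4:2@103]
After op 6 [order #5] limit_sell(price=95, qty=9): fills=none; bids=[-] asks=[#5:9@95 #4:2@103]
After op 7 [order #6] limit_buy(price=95, qty=10): fills=#6x#5:9@95; bids=[#6:1@95] asks=[#4:2@103]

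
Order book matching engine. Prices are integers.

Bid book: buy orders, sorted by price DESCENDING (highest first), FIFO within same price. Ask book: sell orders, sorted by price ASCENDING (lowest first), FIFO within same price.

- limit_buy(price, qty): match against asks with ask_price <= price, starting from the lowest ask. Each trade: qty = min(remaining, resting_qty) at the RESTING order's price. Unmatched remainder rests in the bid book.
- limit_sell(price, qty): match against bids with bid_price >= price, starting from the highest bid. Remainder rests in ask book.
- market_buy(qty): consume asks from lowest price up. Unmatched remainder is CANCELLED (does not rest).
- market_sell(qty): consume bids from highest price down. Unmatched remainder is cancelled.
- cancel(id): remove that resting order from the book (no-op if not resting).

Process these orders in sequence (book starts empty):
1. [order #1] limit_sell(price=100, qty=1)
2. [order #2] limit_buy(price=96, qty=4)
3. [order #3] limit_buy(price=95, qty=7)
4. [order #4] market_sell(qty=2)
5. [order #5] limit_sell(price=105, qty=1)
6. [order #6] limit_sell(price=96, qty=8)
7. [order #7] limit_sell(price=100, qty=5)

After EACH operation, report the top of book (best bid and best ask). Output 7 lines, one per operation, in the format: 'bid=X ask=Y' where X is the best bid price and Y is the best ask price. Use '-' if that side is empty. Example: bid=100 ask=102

After op 1 [order #1] limit_sell(price=100, qty=1): fills=none; bids=[-] asks=[#1:1@100]
After op 2 [order #2] limit_buy(price=96, qty=4): fills=none; bids=[#2:4@96] asks=[#1:1@100]
After op 3 [order #3] limit_buy(price=95, qty=7): fills=none; bids=[#2:4@96 #3:7@95] asks=[#1:1@100]
After op 4 [order #4] market_sell(qty=2): fills=#2x#4:2@96; bids=[#2:2@96 #3:7@95] asks=[#1:1@100]
After op 5 [order #5] limit_sell(price=105, qty=1): fills=none; bids=[#2:2@96 #3:7@95] asks=[#1:1@100 #5:1@105]
After op 6 [order #6] limit_sell(price=96, qty=8): fills=#2x#6:2@96; bids=[#3:7@95] asks=[#6:6@96 #1:1@100 #5:1@105]
After op 7 [order #7] limit_sell(price=100, qty=5): fills=none; bids=[#3:7@95] asks=[#6:6@96 #1:1@100 #7:5@100 #5:1@105]

Answer: bid=- ask=100
bid=96 ask=100
bid=96 ask=100
bid=96 ask=100
bid=96 ask=100
bid=95 ask=96
bid=95 ask=96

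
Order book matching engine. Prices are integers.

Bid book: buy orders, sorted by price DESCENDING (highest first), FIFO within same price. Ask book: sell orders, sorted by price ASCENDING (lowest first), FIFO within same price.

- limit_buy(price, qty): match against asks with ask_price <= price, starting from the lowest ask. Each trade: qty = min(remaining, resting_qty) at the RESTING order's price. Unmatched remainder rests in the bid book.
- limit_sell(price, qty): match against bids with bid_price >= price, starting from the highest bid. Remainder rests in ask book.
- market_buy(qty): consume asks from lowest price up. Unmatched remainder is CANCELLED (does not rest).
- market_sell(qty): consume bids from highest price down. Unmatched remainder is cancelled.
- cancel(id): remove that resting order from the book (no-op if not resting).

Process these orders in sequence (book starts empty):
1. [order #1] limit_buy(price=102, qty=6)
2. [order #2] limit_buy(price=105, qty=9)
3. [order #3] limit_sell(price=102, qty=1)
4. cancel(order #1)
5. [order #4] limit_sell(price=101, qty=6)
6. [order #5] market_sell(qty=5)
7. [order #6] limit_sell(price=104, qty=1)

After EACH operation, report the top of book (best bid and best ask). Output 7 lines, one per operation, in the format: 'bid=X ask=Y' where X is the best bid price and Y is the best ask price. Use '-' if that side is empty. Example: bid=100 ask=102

After op 1 [order #1] limit_buy(price=102, qty=6): fills=none; bids=[#1:6@102] asks=[-]
After op 2 [order #2] limit_buy(price=105, qty=9): fills=none; bids=[#2:9@105 #1:6@102] asks=[-]
After op 3 [order #3] limit_sell(price=102, qty=1): fills=#2x#3:1@105; bids=[#2:8@105 #1:6@102] asks=[-]
After op 4 cancel(order #1): fills=none; bids=[#2:8@105] asks=[-]
After op 5 [order #4] limit_sell(price=101, qty=6): fills=#2x#4:6@105; bids=[#2:2@105] asks=[-]
After op 6 [order #5] market_sell(qty=5): fills=#2x#5:2@105; bids=[-] asks=[-]
After op 7 [order #6] limit_sell(price=104, qty=1): fills=none; bids=[-] asks=[#6:1@104]

Answer: bid=102 ask=-
bid=105 ask=-
bid=105 ask=-
bid=105 ask=-
bid=105 ask=-
bid=- ask=-
bid=- ask=104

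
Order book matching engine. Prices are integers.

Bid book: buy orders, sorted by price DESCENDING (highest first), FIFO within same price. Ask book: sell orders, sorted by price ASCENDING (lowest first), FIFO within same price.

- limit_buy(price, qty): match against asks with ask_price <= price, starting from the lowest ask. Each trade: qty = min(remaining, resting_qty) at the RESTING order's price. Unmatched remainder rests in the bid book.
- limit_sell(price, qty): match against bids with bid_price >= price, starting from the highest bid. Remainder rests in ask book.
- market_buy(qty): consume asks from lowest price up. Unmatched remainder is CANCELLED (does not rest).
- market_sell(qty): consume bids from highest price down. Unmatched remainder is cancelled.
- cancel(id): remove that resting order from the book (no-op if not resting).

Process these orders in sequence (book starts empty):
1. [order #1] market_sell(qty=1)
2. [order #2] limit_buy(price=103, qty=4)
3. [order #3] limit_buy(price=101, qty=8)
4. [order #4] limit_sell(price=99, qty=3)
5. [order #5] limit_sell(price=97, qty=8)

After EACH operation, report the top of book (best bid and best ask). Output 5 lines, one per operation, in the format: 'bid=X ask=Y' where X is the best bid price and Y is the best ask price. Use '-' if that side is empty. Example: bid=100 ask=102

After op 1 [order #1] market_sell(qty=1): fills=none; bids=[-] asks=[-]
After op 2 [order #2] limit_buy(price=103, qty=4): fills=none; bids=[#2:4@103] asks=[-]
After op 3 [order #3] limit_buy(price=101, qty=8): fills=none; bids=[#2:4@103 #3:8@101] asks=[-]
After op 4 [order #4] limit_sell(price=99, qty=3): fills=#2x#4:3@103; bids=[#2:1@103 #3:8@101] asks=[-]
After op 5 [order #5] limit_sell(price=97, qty=8): fills=#2x#5:1@103 #3x#5:7@101; bids=[#3:1@101] asks=[-]

Answer: bid=- ask=-
bid=103 ask=-
bid=103 ask=-
bid=103 ask=-
bid=101 ask=-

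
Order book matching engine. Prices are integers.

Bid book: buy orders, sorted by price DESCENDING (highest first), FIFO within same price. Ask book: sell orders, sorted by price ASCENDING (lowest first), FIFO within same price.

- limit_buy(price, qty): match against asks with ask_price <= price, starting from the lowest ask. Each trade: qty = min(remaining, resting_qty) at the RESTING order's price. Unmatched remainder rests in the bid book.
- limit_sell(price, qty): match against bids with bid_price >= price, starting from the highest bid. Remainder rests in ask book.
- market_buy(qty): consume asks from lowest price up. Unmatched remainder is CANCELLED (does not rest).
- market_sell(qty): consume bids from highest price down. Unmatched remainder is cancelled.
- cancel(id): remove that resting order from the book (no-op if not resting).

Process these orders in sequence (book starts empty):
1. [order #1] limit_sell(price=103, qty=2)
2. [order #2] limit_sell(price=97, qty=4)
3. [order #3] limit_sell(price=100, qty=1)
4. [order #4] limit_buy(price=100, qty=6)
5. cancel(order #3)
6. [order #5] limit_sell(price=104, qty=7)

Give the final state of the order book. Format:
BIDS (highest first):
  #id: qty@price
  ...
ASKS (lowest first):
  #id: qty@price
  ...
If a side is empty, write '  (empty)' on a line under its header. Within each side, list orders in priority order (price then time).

Answer: BIDS (highest first):
  #4: 1@100
ASKS (lowest first):
  #1: 2@103
  #5: 7@104

Derivation:
After op 1 [order #1] limit_sell(price=103, qty=2): fills=none; bids=[-] asks=[#1:2@103]
After op 2 [order #2] limit_sell(price=97, qty=4): fills=none; bids=[-] asks=[#2:4@97 #1:2@103]
After op 3 [order #3] limit_sell(price=100, qty=1): fills=none; bids=[-] asks=[#2:4@97 #3:1@100 #1:2@103]
After op 4 [order #4] limit_buy(price=100, qty=6): fills=#4x#2:4@97 #4x#3:1@100; bids=[#4:1@100] asks=[#1:2@103]
After op 5 cancel(order #3): fills=none; bids=[#4:1@100] asks=[#1:2@103]
After op 6 [order #5] limit_sell(price=104, qty=7): fills=none; bids=[#4:1@100] asks=[#1:2@103 #5:7@104]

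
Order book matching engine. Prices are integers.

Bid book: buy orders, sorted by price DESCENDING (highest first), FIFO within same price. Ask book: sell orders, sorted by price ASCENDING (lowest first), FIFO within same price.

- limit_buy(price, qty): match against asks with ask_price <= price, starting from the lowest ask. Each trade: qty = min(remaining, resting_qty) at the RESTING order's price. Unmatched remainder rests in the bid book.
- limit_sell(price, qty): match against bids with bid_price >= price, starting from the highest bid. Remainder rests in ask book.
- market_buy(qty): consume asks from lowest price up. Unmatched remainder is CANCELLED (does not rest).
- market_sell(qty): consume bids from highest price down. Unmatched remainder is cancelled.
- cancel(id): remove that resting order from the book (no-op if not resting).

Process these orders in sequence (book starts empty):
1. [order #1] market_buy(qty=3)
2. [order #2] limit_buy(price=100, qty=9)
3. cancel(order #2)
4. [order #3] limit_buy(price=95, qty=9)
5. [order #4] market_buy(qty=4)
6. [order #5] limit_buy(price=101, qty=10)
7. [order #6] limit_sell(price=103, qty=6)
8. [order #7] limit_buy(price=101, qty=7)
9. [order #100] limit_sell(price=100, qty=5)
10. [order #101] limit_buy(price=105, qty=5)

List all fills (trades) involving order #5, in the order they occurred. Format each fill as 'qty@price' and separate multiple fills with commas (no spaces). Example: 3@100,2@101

After op 1 [order #1] market_buy(qty=3): fills=none; bids=[-] asks=[-]
After op 2 [order #2] limit_buy(price=100, qty=9): fills=none; bids=[#2:9@100] asks=[-]
After op 3 cancel(order #2): fills=none; bids=[-] asks=[-]
After op 4 [order #3] limit_buy(price=95, qty=9): fills=none; bids=[#3:9@95] asks=[-]
After op 5 [order #4] market_buy(qty=4): fills=none; bids=[#3:9@95] asks=[-]
After op 6 [order #5] limit_buy(price=101, qty=10): fills=none; bids=[#5:10@101 #3:9@95] asks=[-]
After op 7 [order #6] limit_sell(price=103, qty=6): fills=none; bids=[#5:10@101 #3:9@95] asks=[#6:6@103]
After op 8 [order #7] limit_buy(price=101, qty=7): fills=none; bids=[#5:10@101 #7:7@101 #3:9@95] asks=[#6:6@103]
After op 9 [order #100] limit_sell(price=100, qty=5): fills=#5x#100:5@101; bids=[#5:5@101 #7:7@101 #3:9@95] asks=[#6:6@103]
After op 10 [order #101] limit_buy(price=105, qty=5): fills=#101x#6:5@103; bids=[#5:5@101 #7:7@101 #3:9@95] asks=[#6:1@103]

Answer: 5@101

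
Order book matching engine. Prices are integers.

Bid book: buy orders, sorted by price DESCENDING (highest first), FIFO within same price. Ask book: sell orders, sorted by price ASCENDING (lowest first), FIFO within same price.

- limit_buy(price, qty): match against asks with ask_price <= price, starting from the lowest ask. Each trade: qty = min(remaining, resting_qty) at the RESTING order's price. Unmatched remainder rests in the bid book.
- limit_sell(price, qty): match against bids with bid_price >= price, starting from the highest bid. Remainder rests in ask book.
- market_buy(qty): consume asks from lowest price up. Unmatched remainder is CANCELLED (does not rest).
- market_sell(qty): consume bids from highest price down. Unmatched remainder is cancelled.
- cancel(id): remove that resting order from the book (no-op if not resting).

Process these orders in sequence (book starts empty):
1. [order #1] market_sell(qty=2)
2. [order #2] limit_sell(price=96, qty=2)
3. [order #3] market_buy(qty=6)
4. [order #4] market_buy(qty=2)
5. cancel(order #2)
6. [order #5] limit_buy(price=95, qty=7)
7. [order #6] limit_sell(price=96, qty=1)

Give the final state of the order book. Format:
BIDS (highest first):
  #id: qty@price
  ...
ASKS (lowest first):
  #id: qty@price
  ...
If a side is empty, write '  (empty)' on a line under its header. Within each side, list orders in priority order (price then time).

Answer: BIDS (highest first):
  #5: 7@95
ASKS (lowest first):
  #6: 1@96

Derivation:
After op 1 [order #1] market_sell(qty=2): fills=none; bids=[-] asks=[-]
After op 2 [order #2] limit_sell(price=96, qty=2): fills=none; bids=[-] asks=[#2:2@96]
After op 3 [order #3] market_buy(qty=6): fills=#3x#2:2@96; bids=[-] asks=[-]
After op 4 [order #4] market_buy(qty=2): fills=none; bids=[-] asks=[-]
After op 5 cancel(order #2): fills=none; bids=[-] asks=[-]
After op 6 [order #5] limit_buy(price=95, qty=7): fills=none; bids=[#5:7@95] asks=[-]
After op 7 [order #6] limit_sell(price=96, qty=1): fills=none; bids=[#5:7@95] asks=[#6:1@96]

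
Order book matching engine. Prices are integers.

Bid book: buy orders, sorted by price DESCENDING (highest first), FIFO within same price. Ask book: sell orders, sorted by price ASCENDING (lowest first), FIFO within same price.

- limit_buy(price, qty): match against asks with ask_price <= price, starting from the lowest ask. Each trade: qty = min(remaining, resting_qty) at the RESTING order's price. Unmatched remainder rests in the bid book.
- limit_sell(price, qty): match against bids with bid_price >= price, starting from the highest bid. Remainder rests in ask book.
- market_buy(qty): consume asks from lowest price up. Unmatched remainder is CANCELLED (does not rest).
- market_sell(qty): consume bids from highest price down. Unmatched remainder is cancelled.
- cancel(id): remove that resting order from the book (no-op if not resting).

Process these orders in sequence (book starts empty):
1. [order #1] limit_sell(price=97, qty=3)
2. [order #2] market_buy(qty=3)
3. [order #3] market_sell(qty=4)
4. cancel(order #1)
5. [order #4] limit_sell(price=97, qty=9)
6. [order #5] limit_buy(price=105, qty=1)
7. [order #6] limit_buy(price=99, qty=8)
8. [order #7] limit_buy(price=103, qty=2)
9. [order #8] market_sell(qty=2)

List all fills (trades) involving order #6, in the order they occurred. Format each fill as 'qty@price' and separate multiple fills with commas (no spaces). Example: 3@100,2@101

Answer: 8@97

Derivation:
After op 1 [order #1] limit_sell(price=97, qty=3): fills=none; bids=[-] asks=[#1:3@97]
After op 2 [order #2] market_buy(qty=3): fills=#2x#1:3@97; bids=[-] asks=[-]
After op 3 [order #3] market_sell(qty=4): fills=none; bids=[-] asks=[-]
After op 4 cancel(order #1): fills=none; bids=[-] asks=[-]
After op 5 [order #4] limit_sell(price=97, qty=9): fills=none; bids=[-] asks=[#4:9@97]
After op 6 [order #5] limit_buy(price=105, qty=1): fills=#5x#4:1@97; bids=[-] asks=[#4:8@97]
After op 7 [order #6] limit_buy(price=99, qty=8): fills=#6x#4:8@97; bids=[-] asks=[-]
After op 8 [order #7] limit_buy(price=103, qty=2): fills=none; bids=[#7:2@103] asks=[-]
After op 9 [order #8] market_sell(qty=2): fills=#7x#8:2@103; bids=[-] asks=[-]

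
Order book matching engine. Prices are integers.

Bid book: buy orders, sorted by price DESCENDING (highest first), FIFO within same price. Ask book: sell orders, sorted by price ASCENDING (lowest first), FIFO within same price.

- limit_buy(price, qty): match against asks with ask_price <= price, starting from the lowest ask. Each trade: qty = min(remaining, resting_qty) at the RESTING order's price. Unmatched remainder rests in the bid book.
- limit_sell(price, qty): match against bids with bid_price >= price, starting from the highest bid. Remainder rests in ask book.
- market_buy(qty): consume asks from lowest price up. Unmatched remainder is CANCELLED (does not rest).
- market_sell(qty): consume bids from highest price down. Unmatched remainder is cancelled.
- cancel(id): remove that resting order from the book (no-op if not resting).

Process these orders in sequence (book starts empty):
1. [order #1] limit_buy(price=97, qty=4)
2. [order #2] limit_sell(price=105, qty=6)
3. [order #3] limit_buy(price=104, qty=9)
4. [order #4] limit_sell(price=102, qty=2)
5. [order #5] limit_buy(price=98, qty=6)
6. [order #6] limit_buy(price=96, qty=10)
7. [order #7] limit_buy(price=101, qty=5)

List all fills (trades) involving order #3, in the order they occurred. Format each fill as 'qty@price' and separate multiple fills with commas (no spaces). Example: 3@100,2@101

Answer: 2@104

Derivation:
After op 1 [order #1] limit_buy(price=97, qty=4): fills=none; bids=[#1:4@97] asks=[-]
After op 2 [order #2] limit_sell(price=105, qty=6): fills=none; bids=[#1:4@97] asks=[#2:6@105]
After op 3 [order #3] limit_buy(price=104, qty=9): fills=none; bids=[#3:9@104 #1:4@97] asks=[#2:6@105]
After op 4 [order #4] limit_sell(price=102, qty=2): fills=#3x#4:2@104; bids=[#3:7@104 #1:4@97] asks=[#2:6@105]
After op 5 [order #5] limit_buy(price=98, qty=6): fills=none; bids=[#3:7@104 #5:6@98 #1:4@97] asks=[#2:6@105]
After op 6 [order #6] limit_buy(price=96, qty=10): fills=none; bids=[#3:7@104 #5:6@98 #1:4@97 #6:10@96] asks=[#2:6@105]
After op 7 [order #7] limit_buy(price=101, qty=5): fills=none; bids=[#3:7@104 #7:5@101 #5:6@98 #1:4@97 #6:10@96] asks=[#2:6@105]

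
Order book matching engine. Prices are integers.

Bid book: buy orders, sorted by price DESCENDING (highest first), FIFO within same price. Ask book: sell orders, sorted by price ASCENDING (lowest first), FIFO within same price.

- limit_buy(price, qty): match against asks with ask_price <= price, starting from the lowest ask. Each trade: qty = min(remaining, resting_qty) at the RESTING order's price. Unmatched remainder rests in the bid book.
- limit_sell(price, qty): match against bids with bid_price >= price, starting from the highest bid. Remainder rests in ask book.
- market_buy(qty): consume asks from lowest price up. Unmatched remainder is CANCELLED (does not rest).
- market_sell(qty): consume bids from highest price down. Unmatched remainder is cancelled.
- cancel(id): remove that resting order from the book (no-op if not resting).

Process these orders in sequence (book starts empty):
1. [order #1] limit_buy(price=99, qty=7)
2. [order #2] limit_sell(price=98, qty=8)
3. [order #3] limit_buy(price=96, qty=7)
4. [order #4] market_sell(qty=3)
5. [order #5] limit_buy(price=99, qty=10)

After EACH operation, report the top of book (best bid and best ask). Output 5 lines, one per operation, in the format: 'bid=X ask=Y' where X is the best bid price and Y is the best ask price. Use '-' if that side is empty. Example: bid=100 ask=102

Answer: bid=99 ask=-
bid=- ask=98
bid=96 ask=98
bid=96 ask=98
bid=99 ask=-

Derivation:
After op 1 [order #1] limit_buy(price=99, qty=7): fills=none; bids=[#1:7@99] asks=[-]
After op 2 [order #2] limit_sell(price=98, qty=8): fills=#1x#2:7@99; bids=[-] asks=[#2:1@98]
After op 3 [order #3] limit_buy(price=96, qty=7): fills=none; bids=[#3:7@96] asks=[#2:1@98]
After op 4 [order #4] market_sell(qty=3): fills=#3x#4:3@96; bids=[#3:4@96] asks=[#2:1@98]
After op 5 [order #5] limit_buy(price=99, qty=10): fills=#5x#2:1@98; bids=[#5:9@99 #3:4@96] asks=[-]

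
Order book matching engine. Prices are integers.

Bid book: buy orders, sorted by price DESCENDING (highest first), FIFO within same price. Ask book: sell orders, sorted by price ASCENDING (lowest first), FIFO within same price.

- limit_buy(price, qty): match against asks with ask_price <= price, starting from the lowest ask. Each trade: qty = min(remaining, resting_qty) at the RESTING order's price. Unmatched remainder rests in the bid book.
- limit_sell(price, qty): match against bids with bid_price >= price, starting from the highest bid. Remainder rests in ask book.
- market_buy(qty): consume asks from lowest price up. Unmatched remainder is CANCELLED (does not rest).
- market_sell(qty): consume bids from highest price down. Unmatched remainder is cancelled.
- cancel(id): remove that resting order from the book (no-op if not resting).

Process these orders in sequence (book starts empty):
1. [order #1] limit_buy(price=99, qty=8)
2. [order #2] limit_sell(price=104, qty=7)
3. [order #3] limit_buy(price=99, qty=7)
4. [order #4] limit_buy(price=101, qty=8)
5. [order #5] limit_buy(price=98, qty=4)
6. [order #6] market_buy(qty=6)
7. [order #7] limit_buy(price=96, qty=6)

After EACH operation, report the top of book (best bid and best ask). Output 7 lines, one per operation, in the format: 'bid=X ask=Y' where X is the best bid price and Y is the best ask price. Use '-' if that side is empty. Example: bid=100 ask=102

Answer: bid=99 ask=-
bid=99 ask=104
bid=99 ask=104
bid=101 ask=104
bid=101 ask=104
bid=101 ask=104
bid=101 ask=104

Derivation:
After op 1 [order #1] limit_buy(price=99, qty=8): fills=none; bids=[#1:8@99] asks=[-]
After op 2 [order #2] limit_sell(price=104, qty=7): fills=none; bids=[#1:8@99] asks=[#2:7@104]
After op 3 [order #3] limit_buy(price=99, qty=7): fills=none; bids=[#1:8@99 #3:7@99] asks=[#2:7@104]
After op 4 [order #4] limit_buy(price=101, qty=8): fills=none; bids=[#4:8@101 #1:8@99 #3:7@99] asks=[#2:7@104]
After op 5 [order #5] limit_buy(price=98, qty=4): fills=none; bids=[#4:8@101 #1:8@99 #3:7@99 #5:4@98] asks=[#2:7@104]
After op 6 [order #6] market_buy(qty=6): fills=#6x#2:6@104; bids=[#4:8@101 #1:8@99 #3:7@99 #5:4@98] asks=[#2:1@104]
After op 7 [order #7] limit_buy(price=96, qty=6): fills=none; bids=[#4:8@101 #1:8@99 #3:7@99 #5:4@98 #7:6@96] asks=[#2:1@104]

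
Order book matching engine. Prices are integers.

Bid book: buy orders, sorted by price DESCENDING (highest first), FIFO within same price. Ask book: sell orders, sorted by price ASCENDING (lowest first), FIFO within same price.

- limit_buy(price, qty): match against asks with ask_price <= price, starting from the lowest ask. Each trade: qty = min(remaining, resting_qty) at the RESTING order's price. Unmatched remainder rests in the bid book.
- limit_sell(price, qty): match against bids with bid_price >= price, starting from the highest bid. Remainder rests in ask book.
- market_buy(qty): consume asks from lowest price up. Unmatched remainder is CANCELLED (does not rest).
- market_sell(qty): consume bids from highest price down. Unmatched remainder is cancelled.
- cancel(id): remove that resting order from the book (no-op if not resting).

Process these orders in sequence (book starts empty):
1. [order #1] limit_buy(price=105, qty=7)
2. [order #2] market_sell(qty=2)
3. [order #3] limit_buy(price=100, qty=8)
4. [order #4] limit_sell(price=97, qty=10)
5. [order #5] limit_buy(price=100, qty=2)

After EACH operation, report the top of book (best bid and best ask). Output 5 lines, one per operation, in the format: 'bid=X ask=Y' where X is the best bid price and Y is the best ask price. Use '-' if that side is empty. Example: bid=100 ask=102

After op 1 [order #1] limit_buy(price=105, qty=7): fills=none; bids=[#1:7@105] asks=[-]
After op 2 [order #2] market_sell(qty=2): fills=#1x#2:2@105; bids=[#1:5@105] asks=[-]
After op 3 [order #3] limit_buy(price=100, qty=8): fills=none; bids=[#1:5@105 #3:8@100] asks=[-]
After op 4 [order #4] limit_sell(price=97, qty=10): fills=#1x#4:5@105 #3x#4:5@100; bids=[#3:3@100] asks=[-]
After op 5 [order #5] limit_buy(price=100, qty=2): fills=none; bids=[#3:3@100 #5:2@100] asks=[-]

Answer: bid=105 ask=-
bid=105 ask=-
bid=105 ask=-
bid=100 ask=-
bid=100 ask=-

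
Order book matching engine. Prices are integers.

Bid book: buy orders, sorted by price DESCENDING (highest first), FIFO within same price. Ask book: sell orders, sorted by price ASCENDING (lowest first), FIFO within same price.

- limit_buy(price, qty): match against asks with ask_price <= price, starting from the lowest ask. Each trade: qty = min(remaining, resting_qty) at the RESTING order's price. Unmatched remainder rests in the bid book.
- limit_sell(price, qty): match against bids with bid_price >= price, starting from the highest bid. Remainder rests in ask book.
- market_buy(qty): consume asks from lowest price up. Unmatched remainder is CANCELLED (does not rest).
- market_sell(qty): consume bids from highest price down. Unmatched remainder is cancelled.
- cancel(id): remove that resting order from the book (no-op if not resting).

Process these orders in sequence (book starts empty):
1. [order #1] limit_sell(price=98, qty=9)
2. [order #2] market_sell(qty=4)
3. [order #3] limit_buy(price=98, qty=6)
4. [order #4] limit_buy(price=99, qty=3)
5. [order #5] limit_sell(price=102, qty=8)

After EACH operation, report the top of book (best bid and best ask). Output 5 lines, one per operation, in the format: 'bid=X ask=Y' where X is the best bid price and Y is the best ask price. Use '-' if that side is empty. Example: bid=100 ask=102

Answer: bid=- ask=98
bid=- ask=98
bid=- ask=98
bid=- ask=-
bid=- ask=102

Derivation:
After op 1 [order #1] limit_sell(price=98, qty=9): fills=none; bids=[-] asks=[#1:9@98]
After op 2 [order #2] market_sell(qty=4): fills=none; bids=[-] asks=[#1:9@98]
After op 3 [order #3] limit_buy(price=98, qty=6): fills=#3x#1:6@98; bids=[-] asks=[#1:3@98]
After op 4 [order #4] limit_buy(price=99, qty=3): fills=#4x#1:3@98; bids=[-] asks=[-]
After op 5 [order #5] limit_sell(price=102, qty=8): fills=none; bids=[-] asks=[#5:8@102]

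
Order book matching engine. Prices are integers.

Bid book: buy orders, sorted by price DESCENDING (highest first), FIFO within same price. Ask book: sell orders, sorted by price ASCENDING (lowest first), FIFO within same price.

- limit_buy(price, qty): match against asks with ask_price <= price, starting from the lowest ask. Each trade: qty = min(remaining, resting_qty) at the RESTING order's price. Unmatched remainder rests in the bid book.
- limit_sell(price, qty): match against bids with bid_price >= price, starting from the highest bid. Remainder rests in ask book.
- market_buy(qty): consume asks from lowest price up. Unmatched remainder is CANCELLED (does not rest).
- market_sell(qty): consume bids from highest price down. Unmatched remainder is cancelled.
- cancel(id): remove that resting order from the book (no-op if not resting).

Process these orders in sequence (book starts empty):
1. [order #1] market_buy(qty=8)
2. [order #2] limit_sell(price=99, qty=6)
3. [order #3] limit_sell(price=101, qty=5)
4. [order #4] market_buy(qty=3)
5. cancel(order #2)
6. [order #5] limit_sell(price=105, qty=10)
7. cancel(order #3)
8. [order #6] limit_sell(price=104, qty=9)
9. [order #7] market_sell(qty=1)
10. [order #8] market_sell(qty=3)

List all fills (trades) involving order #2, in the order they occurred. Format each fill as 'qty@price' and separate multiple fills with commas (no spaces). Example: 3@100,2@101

After op 1 [order #1] market_buy(qty=8): fills=none; bids=[-] asks=[-]
After op 2 [order #2] limit_sell(price=99, qty=6): fills=none; bids=[-] asks=[#2:6@99]
After op 3 [order #3] limit_sell(price=101, qty=5): fills=none; bids=[-] asks=[#2:6@99 #3:5@101]
After op 4 [order #4] market_buy(qty=3): fills=#4x#2:3@99; bids=[-] asks=[#2:3@99 #3:5@101]
After op 5 cancel(order #2): fills=none; bids=[-] asks=[#3:5@101]
After op 6 [order #5] limit_sell(price=105, qty=10): fills=none; bids=[-] asks=[#3:5@101 #5:10@105]
After op 7 cancel(order #3): fills=none; bids=[-] asks=[#5:10@105]
After op 8 [order #6] limit_sell(price=104, qty=9): fills=none; bids=[-] asks=[#6:9@104 #5:10@105]
After op 9 [order #7] market_sell(qty=1): fills=none; bids=[-] asks=[#6:9@104 #5:10@105]
After op 10 [order #8] market_sell(qty=3): fills=none; bids=[-] asks=[#6:9@104 #5:10@105]

Answer: 3@99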